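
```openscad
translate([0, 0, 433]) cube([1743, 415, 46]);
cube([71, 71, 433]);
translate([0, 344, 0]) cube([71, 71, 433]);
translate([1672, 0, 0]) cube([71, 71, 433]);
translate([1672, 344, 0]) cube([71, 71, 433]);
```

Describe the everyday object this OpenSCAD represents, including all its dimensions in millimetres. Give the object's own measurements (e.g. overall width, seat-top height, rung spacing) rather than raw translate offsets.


A long wooden bench with a 1743 mm (x) × 415 mm (y) seat, 46 mm thick, its top surface 479 mm above the floor. Four 71 mm square legs at the seat corners, flush with the edges, run from z = 0 to the seat underside.


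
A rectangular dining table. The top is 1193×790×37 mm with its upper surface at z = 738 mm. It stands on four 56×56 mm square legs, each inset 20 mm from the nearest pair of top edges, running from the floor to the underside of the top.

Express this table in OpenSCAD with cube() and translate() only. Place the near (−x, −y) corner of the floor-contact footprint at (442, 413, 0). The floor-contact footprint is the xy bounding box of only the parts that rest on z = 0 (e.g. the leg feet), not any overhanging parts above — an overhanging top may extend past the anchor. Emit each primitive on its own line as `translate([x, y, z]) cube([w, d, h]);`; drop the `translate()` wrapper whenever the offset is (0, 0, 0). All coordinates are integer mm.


translate([422, 393, 701]) cube([1193, 790, 37]);
translate([442, 413, 0]) cube([56, 56, 701]);
translate([1539, 413, 0]) cube([56, 56, 701]);
translate([442, 1107, 0]) cube([56, 56, 701]);
translate([1539, 1107, 0]) cube([56, 56, 701]);


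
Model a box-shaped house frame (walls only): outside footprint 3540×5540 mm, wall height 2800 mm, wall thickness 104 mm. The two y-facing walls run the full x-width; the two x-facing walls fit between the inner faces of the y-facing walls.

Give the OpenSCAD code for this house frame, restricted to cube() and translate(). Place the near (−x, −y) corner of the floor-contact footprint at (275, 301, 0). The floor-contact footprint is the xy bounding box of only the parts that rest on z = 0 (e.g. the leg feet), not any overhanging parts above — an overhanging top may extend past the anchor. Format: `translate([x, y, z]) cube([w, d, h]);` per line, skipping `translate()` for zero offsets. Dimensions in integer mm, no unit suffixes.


translate([275, 301, 0]) cube([3540, 104, 2800]);
translate([275, 5737, 0]) cube([3540, 104, 2800]);
translate([275, 405, 0]) cube([104, 5332, 2800]);
translate([3711, 405, 0]) cube([104, 5332, 2800]);


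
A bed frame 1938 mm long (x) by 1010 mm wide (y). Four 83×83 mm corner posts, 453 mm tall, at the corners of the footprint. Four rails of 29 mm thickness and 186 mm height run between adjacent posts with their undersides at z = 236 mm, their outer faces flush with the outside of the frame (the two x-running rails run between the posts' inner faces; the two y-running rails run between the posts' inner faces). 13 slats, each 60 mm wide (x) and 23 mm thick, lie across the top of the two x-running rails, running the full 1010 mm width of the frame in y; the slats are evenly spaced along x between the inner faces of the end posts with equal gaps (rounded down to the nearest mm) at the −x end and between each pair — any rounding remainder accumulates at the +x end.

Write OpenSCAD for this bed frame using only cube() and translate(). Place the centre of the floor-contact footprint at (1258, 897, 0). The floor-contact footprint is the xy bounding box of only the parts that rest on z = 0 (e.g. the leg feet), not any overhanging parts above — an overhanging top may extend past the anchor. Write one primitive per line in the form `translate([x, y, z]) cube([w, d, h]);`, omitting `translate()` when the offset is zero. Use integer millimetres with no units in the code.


// slat z = rail_z + rail_h = 236 + 186 = 422
// slat gap = ⌊(1772 − 13·60) / 14⌋ = 70
translate([289, 392, 0]) cube([83, 83, 453]);
translate([289, 1319, 0]) cube([83, 83, 453]);
translate([2144, 392, 0]) cube([83, 83, 453]);
translate([2144, 1319, 0]) cube([83, 83, 453]);
translate([372, 392, 236]) cube([1772, 29, 186]);
translate([372, 1373, 236]) cube([1772, 29, 186]);
translate([289, 475, 236]) cube([29, 844, 186]);
translate([2198, 475, 236]) cube([29, 844, 186]);
translate([442, 392, 422]) cube([60, 1010, 23]);
translate([572, 392, 422]) cube([60, 1010, 23]);
translate([702, 392, 422]) cube([60, 1010, 23]);
translate([832, 392, 422]) cube([60, 1010, 23]);
translate([962, 392, 422]) cube([60, 1010, 23]);
translate([1092, 392, 422]) cube([60, 1010, 23]);
translate([1222, 392, 422]) cube([60, 1010, 23]);
translate([1352, 392, 422]) cube([60, 1010, 23]);
translate([1482, 392, 422]) cube([60, 1010, 23]);
translate([1612, 392, 422]) cube([60, 1010, 23]);
translate([1742, 392, 422]) cube([60, 1010, 23]);
translate([1872, 392, 422]) cube([60, 1010, 23]);
translate([2002, 392, 422]) cube([60, 1010, 23]);


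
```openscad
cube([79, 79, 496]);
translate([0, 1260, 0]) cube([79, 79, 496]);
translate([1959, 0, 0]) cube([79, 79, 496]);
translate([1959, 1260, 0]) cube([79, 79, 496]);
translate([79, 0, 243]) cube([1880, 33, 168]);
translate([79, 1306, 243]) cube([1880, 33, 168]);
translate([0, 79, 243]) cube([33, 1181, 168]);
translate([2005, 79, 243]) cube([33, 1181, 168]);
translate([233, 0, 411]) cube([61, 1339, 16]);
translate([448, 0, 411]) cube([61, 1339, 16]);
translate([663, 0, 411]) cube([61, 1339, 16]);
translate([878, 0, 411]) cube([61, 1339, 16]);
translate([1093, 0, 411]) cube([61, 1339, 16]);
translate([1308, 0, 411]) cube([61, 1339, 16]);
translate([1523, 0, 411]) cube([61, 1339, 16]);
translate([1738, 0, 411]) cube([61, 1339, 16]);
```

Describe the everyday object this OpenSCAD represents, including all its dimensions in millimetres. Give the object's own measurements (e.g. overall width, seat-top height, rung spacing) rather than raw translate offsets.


A bed frame 2038 mm long (x) by 1339 mm wide (y). Four 79×79 mm corner posts, 496 mm tall, at the corners of the footprint. Four rails of 33 mm thickness and 168 mm height run between adjacent posts with their undersides at z = 243 mm, their outer faces flush with the outside of the frame (the two x-running rails run between the posts' inner faces; the two y-running rails run between the posts' inner faces). 8 slats, each 61 mm wide (x) and 16 mm thick, lie across the top of the two x-running rails, running the full 1339 mm width of the frame in y; along x they sit between the end posts with a 154 mm gap after the −x posts and between neighbouring slats, leaving 160 mm before the +x posts.


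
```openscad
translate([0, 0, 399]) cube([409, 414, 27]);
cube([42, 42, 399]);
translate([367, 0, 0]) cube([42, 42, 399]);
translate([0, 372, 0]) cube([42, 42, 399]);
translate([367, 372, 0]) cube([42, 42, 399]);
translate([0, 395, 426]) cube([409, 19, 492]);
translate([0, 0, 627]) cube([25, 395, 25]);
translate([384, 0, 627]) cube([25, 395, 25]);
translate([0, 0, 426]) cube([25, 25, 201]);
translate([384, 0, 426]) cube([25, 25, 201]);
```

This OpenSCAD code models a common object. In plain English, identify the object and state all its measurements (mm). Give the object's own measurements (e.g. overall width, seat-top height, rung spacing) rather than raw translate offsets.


A chair. The seat is a 409×414×27 mm slab with its top at z = 426 mm, on four 42×42 mm corner legs (flush with the seat edges, standing on z = 0). A flat backrest 19 mm thick, 492 mm tall, spans the full seat width and rises from the seat top along its +y edge, rear face flush with the rear of the seat. Two armrests of 25×25 mm section run along each side from the seat's front edge to the front of the backrest, top faces 226 mm above the seat top and outer faces flush with the seat's x-edges; a 25×25 mm post under the front of each armrest stands on the seat at the front corner.


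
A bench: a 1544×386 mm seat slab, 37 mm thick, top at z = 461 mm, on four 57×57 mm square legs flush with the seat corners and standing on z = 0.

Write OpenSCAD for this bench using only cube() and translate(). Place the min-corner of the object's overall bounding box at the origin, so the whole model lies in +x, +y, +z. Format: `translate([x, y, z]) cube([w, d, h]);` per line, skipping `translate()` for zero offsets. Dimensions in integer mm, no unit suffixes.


translate([0, 0, 424]) cube([1544, 386, 37]);
cube([57, 57, 424]);
translate([0, 329, 0]) cube([57, 57, 424]);
translate([1487, 0, 0]) cube([57, 57, 424]);
translate([1487, 329, 0]) cube([57, 57, 424]);


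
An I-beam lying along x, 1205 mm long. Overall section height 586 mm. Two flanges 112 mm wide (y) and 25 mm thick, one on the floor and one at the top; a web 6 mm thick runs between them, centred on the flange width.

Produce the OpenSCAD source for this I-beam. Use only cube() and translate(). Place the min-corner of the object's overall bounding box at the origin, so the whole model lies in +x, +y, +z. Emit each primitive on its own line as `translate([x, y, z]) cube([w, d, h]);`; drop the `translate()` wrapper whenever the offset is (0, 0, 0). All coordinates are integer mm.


cube([1205, 112, 25]);
translate([0, 53, 25]) cube([1205, 6, 536]);
translate([0, 0, 561]) cube([1205, 112, 25]);


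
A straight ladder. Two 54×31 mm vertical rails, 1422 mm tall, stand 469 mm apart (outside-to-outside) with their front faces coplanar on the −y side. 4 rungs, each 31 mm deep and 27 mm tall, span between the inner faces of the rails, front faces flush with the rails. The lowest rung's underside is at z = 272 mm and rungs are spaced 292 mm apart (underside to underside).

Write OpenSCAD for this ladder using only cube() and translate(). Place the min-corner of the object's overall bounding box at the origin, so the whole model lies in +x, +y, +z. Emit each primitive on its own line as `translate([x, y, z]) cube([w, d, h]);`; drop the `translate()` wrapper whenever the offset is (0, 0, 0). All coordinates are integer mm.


cube([54, 31, 1422]);
translate([415, 0, 0]) cube([54, 31, 1422]);
translate([54, 0, 272]) cube([361, 31, 27]);
translate([54, 0, 564]) cube([361, 31, 27]);
translate([54, 0, 856]) cube([361, 31, 27]);
translate([54, 0, 1148]) cube([361, 31, 27]);


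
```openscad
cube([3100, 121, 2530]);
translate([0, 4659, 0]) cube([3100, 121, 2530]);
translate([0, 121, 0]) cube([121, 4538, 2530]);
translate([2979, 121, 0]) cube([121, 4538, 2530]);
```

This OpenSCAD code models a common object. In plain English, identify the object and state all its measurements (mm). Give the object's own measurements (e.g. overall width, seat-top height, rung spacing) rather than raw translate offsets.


The wall frame of a small rectangular building: four walls, each 2530 mm tall and 121 mm thick, enclosing a footprint 3100 mm (x) by 4780 mm (y) outside-to-outside, with no floor or roof. The front and back walls (the −y and +y sides) span the full width; the two side walls fit between them.


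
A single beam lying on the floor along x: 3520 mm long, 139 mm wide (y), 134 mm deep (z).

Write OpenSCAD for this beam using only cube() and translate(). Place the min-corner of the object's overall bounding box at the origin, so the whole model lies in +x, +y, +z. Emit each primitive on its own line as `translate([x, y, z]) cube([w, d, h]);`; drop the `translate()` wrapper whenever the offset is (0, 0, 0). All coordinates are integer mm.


cube([3520, 139, 134]);


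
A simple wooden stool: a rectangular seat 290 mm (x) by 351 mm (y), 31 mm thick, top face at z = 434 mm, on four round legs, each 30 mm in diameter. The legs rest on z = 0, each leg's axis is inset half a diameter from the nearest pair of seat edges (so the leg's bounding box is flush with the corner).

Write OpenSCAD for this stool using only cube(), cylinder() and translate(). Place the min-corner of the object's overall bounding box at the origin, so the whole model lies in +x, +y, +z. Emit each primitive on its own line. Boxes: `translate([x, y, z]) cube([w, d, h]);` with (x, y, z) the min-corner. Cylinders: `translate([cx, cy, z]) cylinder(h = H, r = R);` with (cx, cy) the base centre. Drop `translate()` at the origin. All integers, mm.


translate([0, 0, 403]) cube([290, 351, 31]);
translate([15, 15, 0]) cylinder(h = 403, r = 15);
translate([275, 15, 0]) cylinder(h = 403, r = 15);
translate([15, 336, 0]) cylinder(h = 403, r = 15);
translate([275, 336, 0]) cylinder(h = 403, r = 15);


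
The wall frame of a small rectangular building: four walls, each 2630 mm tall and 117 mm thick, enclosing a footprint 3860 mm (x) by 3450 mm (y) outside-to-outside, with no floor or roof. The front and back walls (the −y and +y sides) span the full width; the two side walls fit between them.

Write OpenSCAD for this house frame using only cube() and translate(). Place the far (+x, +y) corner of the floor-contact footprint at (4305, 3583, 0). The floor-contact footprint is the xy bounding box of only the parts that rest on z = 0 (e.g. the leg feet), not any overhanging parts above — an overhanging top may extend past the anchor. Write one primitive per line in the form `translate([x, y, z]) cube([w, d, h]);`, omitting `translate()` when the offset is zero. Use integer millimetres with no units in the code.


translate([445, 133, 0]) cube([3860, 117, 2630]);
translate([445, 3466, 0]) cube([3860, 117, 2630]);
translate([445, 250, 0]) cube([117, 3216, 2630]);
translate([4188, 250, 0]) cube([117, 3216, 2630]);


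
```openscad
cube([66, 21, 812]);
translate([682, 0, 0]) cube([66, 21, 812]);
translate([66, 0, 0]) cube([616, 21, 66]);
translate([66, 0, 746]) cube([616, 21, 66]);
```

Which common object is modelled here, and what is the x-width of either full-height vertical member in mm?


A picture frame. The border width is 66 mm.

Four thin pieces enclosing a rectangular opening — a picture frame. The two full-height stiles are 812 mm tall; the top rail sits at z = 746 and is 66 mm tall, so the border above the opening is 812 − 746 = 66 mm, matching the stile x-width.


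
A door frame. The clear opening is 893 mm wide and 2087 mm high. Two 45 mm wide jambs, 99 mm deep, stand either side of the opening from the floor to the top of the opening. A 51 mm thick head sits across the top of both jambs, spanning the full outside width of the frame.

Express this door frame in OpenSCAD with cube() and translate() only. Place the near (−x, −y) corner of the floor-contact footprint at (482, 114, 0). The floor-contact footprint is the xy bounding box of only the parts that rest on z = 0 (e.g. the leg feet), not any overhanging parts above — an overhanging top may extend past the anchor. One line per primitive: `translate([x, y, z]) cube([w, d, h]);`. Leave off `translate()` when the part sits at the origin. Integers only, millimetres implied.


translate([482, 114, 0]) cube([45, 99, 2087]);
translate([1420, 114, 0]) cube([45, 99, 2087]);
translate([482, 114, 2087]) cube([983, 99, 51]);


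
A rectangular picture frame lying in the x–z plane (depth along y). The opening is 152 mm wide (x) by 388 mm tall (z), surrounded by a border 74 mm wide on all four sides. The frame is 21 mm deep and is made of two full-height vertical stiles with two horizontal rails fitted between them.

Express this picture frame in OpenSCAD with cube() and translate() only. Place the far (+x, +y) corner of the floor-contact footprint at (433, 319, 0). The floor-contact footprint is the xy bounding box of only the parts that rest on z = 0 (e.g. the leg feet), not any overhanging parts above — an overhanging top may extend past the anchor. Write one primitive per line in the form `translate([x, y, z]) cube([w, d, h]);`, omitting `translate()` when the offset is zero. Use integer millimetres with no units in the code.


translate([133, 298, 0]) cube([74, 21, 536]);
translate([359, 298, 0]) cube([74, 21, 536]);
translate([207, 298, 0]) cube([152, 21, 74]);
translate([207, 298, 462]) cube([152, 21, 74]);


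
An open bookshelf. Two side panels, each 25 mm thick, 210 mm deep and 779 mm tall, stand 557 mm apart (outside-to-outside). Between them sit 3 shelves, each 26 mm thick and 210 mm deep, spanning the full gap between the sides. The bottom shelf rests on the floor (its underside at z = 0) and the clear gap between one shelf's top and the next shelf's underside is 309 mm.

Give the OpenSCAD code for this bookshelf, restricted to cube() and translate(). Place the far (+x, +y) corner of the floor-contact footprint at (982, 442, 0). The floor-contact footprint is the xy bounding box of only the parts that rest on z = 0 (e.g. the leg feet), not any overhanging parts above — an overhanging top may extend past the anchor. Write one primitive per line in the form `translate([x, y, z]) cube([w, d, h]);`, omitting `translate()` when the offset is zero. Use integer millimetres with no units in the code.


translate([425, 232, 0]) cube([25, 210, 779]);
translate([957, 232, 0]) cube([25, 210, 779]);
translate([450, 232, 0]) cube([507, 210, 26]);
translate([450, 232, 335]) cube([507, 210, 26]);
translate([450, 232, 670]) cube([507, 210, 26]);


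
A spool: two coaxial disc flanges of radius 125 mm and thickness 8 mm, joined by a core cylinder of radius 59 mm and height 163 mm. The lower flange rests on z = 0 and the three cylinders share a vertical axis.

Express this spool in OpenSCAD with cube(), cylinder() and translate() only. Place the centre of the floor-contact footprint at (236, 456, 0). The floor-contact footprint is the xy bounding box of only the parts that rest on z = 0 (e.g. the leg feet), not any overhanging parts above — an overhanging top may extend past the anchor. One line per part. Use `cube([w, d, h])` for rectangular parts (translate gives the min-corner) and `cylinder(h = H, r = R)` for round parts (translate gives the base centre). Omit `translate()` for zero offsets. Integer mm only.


translate([236, 456, 0]) cylinder(h = 8, r = 125);
translate([236, 456, 8]) cylinder(h = 163, r = 59);
translate([236, 456, 171]) cylinder(h = 8, r = 125);


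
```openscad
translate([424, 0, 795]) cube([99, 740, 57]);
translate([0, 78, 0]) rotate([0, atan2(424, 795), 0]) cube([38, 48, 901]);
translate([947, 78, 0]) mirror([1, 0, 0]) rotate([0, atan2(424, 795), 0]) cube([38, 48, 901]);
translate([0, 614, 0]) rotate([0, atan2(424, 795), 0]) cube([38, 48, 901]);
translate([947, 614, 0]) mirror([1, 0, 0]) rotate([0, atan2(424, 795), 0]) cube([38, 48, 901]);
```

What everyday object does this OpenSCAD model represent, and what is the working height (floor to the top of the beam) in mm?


A sawhorse. The overall height is 852 mm.

A beam across two mirrored pairs of raked legs — a sawhorse. The beam's underside is at z = 795 (matching the legs' vertical rise in atan2(424, 795)) and the beam is 57 mm tall, so its top is at 795 + 57 = 852 mm. The raked legs top out at the beam's underside, so that is the highest point.


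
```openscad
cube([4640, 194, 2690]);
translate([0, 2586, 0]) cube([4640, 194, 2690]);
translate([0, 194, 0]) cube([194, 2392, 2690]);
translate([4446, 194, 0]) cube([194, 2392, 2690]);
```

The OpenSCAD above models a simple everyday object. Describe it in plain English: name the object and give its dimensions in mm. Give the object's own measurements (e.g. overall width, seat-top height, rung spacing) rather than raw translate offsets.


The wall frame of a small rectangular building: four walls, each 2690 mm tall and 194 mm thick, enclosing a footprint 4640 mm (x) by 2780 mm (y) outside-to-outside, with no floor or roof. The front and back walls (the −y and +y sides) span the full width; the two side walls fit between them.


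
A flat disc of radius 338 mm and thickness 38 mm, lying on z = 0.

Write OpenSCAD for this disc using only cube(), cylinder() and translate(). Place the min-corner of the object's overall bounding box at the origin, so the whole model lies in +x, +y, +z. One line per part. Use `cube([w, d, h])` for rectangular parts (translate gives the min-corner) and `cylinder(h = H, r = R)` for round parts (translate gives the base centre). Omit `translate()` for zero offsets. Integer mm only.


translate([338, 338, 0]) cylinder(h = 38, r = 338);


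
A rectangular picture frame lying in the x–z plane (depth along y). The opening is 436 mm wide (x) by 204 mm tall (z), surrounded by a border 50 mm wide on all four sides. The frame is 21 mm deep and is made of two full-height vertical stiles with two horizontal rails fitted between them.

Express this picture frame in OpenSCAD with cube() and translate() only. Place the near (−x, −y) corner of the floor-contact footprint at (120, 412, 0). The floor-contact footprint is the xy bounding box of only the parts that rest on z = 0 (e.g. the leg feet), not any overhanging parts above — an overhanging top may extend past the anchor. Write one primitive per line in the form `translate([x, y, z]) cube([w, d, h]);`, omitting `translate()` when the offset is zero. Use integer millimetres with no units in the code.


translate([120, 412, 0]) cube([50, 21, 304]);
translate([606, 412, 0]) cube([50, 21, 304]);
translate([170, 412, 0]) cube([436, 21, 50]);
translate([170, 412, 254]) cube([436, 21, 50]);


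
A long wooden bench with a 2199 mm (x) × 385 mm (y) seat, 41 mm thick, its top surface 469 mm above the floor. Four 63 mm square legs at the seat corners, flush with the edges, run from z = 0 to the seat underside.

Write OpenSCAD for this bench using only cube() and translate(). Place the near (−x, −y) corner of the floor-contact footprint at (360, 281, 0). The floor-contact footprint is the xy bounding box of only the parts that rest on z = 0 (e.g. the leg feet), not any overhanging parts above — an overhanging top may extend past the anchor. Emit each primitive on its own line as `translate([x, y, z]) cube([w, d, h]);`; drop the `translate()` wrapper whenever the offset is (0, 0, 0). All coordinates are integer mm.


// leg_h = 469 − 41 = 428
translate([360, 281, 428]) cube([2199, 385, 41]);
translate([360, 281, 0]) cube([63, 63, 428]);
translate([360, 603, 0]) cube([63, 63, 428]);
translate([2496, 281, 0]) cube([63, 63, 428]);
translate([2496, 603, 0]) cube([63, 63, 428]);


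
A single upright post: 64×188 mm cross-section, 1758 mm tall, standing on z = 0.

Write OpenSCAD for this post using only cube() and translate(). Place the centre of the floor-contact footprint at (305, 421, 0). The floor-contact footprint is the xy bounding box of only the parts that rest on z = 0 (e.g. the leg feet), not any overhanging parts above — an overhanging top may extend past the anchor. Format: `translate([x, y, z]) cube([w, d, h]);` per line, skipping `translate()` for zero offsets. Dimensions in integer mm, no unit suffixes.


translate([273, 327, 0]) cube([64, 188, 1758]);


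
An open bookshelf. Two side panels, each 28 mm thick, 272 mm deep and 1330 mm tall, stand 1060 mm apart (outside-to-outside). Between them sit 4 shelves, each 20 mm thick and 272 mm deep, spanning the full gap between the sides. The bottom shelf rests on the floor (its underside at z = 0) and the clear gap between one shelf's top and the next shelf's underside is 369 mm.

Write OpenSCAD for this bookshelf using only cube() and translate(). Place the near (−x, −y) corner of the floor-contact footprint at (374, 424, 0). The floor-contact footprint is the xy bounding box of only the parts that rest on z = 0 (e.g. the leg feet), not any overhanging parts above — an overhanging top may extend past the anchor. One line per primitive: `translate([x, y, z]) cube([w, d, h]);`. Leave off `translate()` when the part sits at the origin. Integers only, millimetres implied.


translate([374, 424, 0]) cube([28, 272, 1330]);
translate([1406, 424, 0]) cube([28, 272, 1330]);
translate([402, 424, 0]) cube([1004, 272, 20]);
translate([402, 424, 389]) cube([1004, 272, 20]);
translate([402, 424, 778]) cube([1004, 272, 20]);
translate([402, 424, 1167]) cube([1004, 272, 20]);


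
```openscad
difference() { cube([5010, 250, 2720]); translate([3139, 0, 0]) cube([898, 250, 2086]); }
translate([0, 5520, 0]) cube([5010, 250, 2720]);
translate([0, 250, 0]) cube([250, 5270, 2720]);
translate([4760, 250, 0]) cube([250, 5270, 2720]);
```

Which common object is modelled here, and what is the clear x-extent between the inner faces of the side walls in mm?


A single room. The interior width is 4510 mm.

Four walls enclosing a rectangle with a door in the front wall — a room. Outside width 5010 minus two 250 mm walls gives 4510 mm.


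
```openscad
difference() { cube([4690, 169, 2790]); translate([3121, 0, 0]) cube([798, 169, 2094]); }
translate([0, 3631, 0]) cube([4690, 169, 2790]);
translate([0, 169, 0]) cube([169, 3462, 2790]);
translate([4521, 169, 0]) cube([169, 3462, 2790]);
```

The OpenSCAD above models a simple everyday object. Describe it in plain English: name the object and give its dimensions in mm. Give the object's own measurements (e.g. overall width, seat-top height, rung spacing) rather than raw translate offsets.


A single room: four walls, each 2790 mm tall and 169 mm thick, enclosing an outside footprint 4690×3800 mm (x × y), no floor or roof. The front and back walls (−y and +y sides) run the full x-width; the side walls fit between their inner faces. A door opening 798 mm wide and 2094 mm tall is cut through the front wall from the floor up, its −x edge 3121 mm from the wall's −x end.


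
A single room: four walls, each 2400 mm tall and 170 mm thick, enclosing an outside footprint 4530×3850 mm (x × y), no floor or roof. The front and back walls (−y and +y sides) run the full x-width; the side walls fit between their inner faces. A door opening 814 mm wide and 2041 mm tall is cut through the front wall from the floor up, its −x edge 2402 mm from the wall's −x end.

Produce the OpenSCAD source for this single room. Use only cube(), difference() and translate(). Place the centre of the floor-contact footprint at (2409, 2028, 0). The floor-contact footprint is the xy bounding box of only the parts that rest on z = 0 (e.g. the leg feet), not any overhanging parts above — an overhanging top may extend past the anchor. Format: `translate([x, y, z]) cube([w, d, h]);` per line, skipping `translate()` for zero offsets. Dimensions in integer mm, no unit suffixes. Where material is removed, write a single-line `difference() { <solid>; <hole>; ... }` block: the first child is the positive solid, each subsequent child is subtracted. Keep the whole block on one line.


difference() { translate([144, 103, 0]) cube([4530, 170, 2400]); translate([2546, 103, 0]) cube([814, 170, 2041]); }
translate([144, 3783, 0]) cube([4530, 170, 2400]);
translate([144, 273, 0]) cube([170, 3510, 2400]);
translate([4504, 273, 0]) cube([170, 3510, 2400]);


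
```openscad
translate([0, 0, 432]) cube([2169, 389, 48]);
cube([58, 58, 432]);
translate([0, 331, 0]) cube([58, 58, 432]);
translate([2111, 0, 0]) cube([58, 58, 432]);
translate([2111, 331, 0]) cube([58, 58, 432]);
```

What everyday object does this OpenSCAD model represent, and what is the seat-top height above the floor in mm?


A bench. The seat-top height is 480 mm.

A long slab on four corner posts — a bench. The slab sits at z = 432 with thickness 48, so the top is 432 + 48 = 480 mm.


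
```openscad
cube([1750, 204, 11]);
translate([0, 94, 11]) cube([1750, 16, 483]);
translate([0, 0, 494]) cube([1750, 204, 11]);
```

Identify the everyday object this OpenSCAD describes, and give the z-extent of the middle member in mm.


An I-beam. The web height is 483 mm.

Two wide flanges with a thin centred web — an I-beam. Overall 505 mm minus two 11 mm flanges gives a web of 505 − 2·11 = 483 mm.


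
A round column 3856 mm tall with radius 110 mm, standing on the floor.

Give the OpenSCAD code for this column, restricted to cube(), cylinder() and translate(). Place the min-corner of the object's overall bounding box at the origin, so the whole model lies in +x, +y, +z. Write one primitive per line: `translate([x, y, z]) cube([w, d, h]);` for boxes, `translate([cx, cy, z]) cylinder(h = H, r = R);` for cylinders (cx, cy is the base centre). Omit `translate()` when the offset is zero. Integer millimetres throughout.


translate([110, 110, 0]) cylinder(h = 3856, r = 110);


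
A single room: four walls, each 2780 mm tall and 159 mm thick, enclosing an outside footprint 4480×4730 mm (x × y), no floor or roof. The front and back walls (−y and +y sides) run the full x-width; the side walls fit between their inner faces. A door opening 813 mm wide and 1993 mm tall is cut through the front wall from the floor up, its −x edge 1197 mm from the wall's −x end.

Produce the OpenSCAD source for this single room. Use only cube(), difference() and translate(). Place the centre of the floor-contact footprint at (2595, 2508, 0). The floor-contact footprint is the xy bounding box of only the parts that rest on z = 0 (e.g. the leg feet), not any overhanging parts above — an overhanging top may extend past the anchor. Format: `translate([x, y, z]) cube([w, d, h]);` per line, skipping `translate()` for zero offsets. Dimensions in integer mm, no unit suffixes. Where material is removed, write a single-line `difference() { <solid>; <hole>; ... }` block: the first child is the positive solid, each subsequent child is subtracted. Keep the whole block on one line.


difference() { translate([355, 143, 0]) cube([4480, 159, 2780]); translate([1552, 143, 0]) cube([813, 159, 1993]); }
translate([355, 4714, 0]) cube([4480, 159, 2780]);
translate([355, 302, 0]) cube([159, 4412, 2780]);
translate([4676, 302, 0]) cube([159, 4412, 2780]);


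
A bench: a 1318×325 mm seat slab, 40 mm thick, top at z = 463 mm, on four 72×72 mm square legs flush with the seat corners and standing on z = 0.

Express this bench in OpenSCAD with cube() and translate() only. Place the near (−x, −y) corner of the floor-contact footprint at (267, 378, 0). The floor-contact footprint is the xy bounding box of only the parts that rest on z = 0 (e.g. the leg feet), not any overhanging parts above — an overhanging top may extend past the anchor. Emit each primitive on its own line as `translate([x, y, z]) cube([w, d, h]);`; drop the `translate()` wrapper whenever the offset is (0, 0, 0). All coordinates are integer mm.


// leg_h = 463 − 40 = 423
translate([267, 378, 423]) cube([1318, 325, 40]);
translate([267, 378, 0]) cube([72, 72, 423]);
translate([267, 631, 0]) cube([72, 72, 423]);
translate([1513, 378, 0]) cube([72, 72, 423]);
translate([1513, 631, 0]) cube([72, 72, 423]);


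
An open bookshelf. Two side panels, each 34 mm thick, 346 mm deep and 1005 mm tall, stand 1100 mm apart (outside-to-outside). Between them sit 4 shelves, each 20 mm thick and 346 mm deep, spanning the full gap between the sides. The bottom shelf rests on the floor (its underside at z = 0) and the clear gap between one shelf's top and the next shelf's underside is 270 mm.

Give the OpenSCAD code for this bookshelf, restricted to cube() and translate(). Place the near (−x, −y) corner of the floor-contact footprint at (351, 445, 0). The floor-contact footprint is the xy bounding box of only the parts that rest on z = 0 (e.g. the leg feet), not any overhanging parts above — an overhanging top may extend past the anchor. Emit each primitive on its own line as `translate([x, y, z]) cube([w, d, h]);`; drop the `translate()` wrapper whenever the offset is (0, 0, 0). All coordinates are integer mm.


translate([351, 445, 0]) cube([34, 346, 1005]);
translate([1417, 445, 0]) cube([34, 346, 1005]);
translate([385, 445, 0]) cube([1032, 346, 20]);
translate([385, 445, 290]) cube([1032, 346, 20]);
translate([385, 445, 580]) cube([1032, 346, 20]);
translate([385, 445, 870]) cube([1032, 346, 20]);


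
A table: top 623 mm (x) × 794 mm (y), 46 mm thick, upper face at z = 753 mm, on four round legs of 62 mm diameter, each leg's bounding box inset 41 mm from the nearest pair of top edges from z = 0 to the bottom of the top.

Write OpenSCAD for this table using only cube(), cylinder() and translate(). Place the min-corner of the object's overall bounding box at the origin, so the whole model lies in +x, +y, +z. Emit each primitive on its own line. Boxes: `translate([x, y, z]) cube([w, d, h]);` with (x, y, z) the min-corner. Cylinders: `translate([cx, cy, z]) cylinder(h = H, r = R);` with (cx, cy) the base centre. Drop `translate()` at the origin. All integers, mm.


translate([0, 0, 707]) cube([623, 794, 46]);
translate([72, 72, 0]) cylinder(h = 707, r = 31);
translate([551, 72, 0]) cylinder(h = 707, r = 31);
translate([72, 722, 0]) cylinder(h = 707, r = 31);
translate([551, 722, 0]) cylinder(h = 707, r = 31);


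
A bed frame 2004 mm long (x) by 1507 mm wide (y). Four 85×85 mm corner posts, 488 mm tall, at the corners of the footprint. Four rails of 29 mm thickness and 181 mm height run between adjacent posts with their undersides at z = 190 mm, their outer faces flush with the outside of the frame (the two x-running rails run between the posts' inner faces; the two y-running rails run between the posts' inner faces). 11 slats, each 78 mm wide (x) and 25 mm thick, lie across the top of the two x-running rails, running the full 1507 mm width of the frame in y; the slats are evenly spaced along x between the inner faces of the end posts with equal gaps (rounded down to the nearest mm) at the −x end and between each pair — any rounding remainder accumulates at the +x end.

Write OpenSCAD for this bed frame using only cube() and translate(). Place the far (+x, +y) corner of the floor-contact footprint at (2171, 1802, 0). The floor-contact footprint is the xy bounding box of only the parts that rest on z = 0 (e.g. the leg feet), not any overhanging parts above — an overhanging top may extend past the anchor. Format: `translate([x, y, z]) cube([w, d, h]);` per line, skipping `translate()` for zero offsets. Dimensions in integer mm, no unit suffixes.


translate([167, 295, 0]) cube([85, 85, 488]);
translate([167, 1717, 0]) cube([85, 85, 488]);
translate([2086, 295, 0]) cube([85, 85, 488]);
translate([2086, 1717, 0]) cube([85, 85, 488]);
translate([252, 295, 190]) cube([1834, 29, 181]);
translate([252, 1773, 190]) cube([1834, 29, 181]);
translate([167, 380, 190]) cube([29, 1337, 181]);
translate([2142, 380, 190]) cube([29, 1337, 181]);
translate([333, 295, 371]) cube([78, 1507, 25]);
translate([492, 295, 371]) cube([78, 1507, 25]);
translate([651, 295, 371]) cube([78, 1507, 25]);
translate([810, 295, 371]) cube([78, 1507, 25]);
translate([969, 295, 371]) cube([78, 1507, 25]);
translate([1128, 295, 371]) cube([78, 1507, 25]);
translate([1287, 295, 371]) cube([78, 1507, 25]);
translate([1446, 295, 371]) cube([78, 1507, 25]);
translate([1605, 295, 371]) cube([78, 1507, 25]);
translate([1764, 295, 371]) cube([78, 1507, 25]);
translate([1923, 295, 371]) cube([78, 1507, 25]);


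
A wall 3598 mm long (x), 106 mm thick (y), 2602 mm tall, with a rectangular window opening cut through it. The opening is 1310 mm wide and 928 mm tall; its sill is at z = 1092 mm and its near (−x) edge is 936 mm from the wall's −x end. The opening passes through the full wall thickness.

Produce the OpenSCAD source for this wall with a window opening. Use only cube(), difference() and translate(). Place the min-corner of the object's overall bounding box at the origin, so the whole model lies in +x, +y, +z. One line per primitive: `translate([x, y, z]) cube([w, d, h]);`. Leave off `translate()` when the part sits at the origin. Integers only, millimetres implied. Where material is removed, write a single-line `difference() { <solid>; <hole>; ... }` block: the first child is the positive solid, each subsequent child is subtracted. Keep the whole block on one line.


difference() { cube([3598, 106, 2602]); translate([936, 0, 1092]) cube([1310, 106, 928]); }


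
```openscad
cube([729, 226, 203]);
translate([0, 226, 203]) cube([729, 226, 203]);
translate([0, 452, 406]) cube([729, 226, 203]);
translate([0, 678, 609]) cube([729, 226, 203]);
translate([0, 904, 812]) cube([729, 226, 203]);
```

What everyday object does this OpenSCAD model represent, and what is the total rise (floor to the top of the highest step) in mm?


A staircase. The total rise is 1015 mm.

5 identical blocks, each offset up and back from the previous — a staircase. Each step is 203 mm tall and there are 5 of them, so the total rise is 5 × 203 = 1015 mm.


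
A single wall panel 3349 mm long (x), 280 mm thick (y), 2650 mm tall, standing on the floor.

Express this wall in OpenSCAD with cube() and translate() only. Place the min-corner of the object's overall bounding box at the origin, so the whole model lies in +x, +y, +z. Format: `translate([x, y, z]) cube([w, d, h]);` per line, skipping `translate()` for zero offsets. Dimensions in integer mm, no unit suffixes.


cube([3349, 280, 2650]);


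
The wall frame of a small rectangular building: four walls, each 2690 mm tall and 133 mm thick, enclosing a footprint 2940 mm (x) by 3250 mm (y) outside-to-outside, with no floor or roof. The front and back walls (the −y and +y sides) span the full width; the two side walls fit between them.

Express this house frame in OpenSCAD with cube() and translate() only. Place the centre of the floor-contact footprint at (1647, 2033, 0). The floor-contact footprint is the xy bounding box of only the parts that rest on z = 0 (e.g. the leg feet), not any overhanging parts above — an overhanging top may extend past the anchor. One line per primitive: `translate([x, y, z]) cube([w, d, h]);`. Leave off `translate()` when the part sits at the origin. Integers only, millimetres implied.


translate([177, 408, 0]) cube([2940, 133, 2690]);
translate([177, 3525, 0]) cube([2940, 133, 2690]);
translate([177, 541, 0]) cube([133, 2984, 2690]);
translate([2984, 541, 0]) cube([133, 2984, 2690]);


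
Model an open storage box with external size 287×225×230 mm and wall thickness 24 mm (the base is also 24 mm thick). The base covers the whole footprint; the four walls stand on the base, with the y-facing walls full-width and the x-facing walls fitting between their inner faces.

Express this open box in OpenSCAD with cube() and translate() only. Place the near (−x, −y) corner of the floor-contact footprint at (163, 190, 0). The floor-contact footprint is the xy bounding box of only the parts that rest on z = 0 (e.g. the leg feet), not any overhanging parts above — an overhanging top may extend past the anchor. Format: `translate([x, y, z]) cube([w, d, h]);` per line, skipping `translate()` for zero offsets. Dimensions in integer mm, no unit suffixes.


translate([163, 190, 0]) cube([287, 225, 24]);
translate([163, 190, 24]) cube([287, 24, 206]);
translate([163, 391, 24]) cube([287, 24, 206]);
translate([163, 214, 24]) cube([24, 177, 206]);
translate([426, 214, 24]) cube([24, 177, 206]);


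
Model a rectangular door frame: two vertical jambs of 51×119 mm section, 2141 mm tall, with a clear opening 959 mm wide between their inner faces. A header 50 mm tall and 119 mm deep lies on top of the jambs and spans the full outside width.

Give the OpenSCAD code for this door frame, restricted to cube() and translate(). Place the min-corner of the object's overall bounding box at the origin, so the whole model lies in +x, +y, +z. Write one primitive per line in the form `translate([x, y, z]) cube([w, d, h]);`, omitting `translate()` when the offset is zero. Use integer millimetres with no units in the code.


cube([51, 119, 2141]);
translate([1010, 0, 0]) cube([51, 119, 2141]);
translate([0, 0, 2141]) cube([1061, 119, 50]);


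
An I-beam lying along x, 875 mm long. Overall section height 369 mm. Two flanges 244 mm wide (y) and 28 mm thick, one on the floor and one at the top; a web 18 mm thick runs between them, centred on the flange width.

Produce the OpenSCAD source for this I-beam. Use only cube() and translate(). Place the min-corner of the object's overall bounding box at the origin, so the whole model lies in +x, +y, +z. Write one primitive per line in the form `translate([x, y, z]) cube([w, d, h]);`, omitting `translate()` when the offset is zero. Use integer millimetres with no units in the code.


cube([875, 244, 28]);
translate([0, 113, 28]) cube([875, 18, 313]);
translate([0, 0, 341]) cube([875, 244, 28]);
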